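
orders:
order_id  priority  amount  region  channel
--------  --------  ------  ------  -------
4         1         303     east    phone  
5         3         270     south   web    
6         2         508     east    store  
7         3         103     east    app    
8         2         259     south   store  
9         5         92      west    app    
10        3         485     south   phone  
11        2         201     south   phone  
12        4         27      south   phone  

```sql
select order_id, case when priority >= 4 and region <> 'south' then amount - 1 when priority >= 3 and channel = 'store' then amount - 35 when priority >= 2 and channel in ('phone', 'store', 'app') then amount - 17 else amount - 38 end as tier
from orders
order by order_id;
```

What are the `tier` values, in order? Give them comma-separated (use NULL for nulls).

265, 232, 491, 86, 242, 91, 468, 184, 10

order_id=4: ELSE → 265
order_id=5: ELSE → 232
order_id=6: priority >= 2 and channel in ('phone', 'store', 'app') → 491
order_id=7: priority >= 2 and channel in ('phone', 'store', 'app') → 86
order_id=8: priority >= 2 and channel in ('phone', 'store', 'app') → 242
order_id=9: priority >= 4 and region <> 'south' → 91
order_id=10: priority >= 2 and channel in ('phone', 'store', 'app') → 468
order_id=11: priority >= 2 and channel in ('phone', 'store', 'app') → 184
order_id=12: priority >= 2 and channel in ('phone', 'store', 'app') → 10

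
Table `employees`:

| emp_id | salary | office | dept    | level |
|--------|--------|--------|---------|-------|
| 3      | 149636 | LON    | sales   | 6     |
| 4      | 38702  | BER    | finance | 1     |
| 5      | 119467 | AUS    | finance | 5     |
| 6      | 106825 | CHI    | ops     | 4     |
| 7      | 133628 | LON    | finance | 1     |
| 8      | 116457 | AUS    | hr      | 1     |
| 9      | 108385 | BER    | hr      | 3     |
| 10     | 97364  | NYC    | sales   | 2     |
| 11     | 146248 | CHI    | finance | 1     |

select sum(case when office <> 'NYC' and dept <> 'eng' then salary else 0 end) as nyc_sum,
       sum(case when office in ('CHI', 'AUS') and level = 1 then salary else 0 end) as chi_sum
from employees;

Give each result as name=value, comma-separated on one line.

nyc_sum=919348, chi_sum=262705

[nyc_sum: office <> 'NYC' and dept <> 'eng']
emp_id=3: ✓ → 149636
emp_id=4: ✓ → 38702
emp_id=5: ✓ → 119467
emp_id=6: ✓ → 106825
emp_id=7: ✓ → 133628
emp_id=8: ✓ → 116457
emp_id=9: ✓ → 108385
emp_id=10: ✗
emp_id=11: ✓ → 146248
nyc_sum = 149636 + 38702 + 119467 + 106825 + 133628 + 116457 + 108385 + 146248 = 919348
—
[chi_sum: office in ('CHI', 'AUS') and level = 1]
emp_id=3: ✗
emp_id=4: ✗
emp_id=5: ✗
emp_id=6: ✗
emp_id=7: ✗
emp_id=8: ✓ → 116457
emp_id=9: ✗
emp_id=10: ✗
emp_id=11: ✓ → 146248
chi_sum = 116457 + 146248 = 262705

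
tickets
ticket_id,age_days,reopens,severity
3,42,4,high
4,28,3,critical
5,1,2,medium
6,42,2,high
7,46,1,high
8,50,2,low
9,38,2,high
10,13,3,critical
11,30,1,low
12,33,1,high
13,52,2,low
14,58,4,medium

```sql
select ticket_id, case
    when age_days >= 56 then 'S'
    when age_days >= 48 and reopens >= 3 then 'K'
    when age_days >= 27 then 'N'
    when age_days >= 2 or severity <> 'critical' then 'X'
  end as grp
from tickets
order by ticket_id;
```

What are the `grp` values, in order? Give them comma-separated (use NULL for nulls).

ticket_id=3: age_days >= 27 → N
ticket_id=4: age_days >= 27 → N
ticket_id=5: age_days >= 2 or severity <> 'critical' → X
ticket_id=6: age_days >= 27 → N
ticket_id=7: age_days >= 27 → N
ticket_id=8: age_days >= 27 → N
ticket_id=9: age_days >= 27 → N
ticket_id=10: age_days >= 2 or severity <> 'critical' → X
ticket_id=11: age_days >= 27 → N
ticket_id=12: age_days >= 27 → N
ticket_id=13: age_days >= 27 → N
ticket_id=14: age_days >= 56 → S

N, N, X, N, N, N, N, X, N, N, N, S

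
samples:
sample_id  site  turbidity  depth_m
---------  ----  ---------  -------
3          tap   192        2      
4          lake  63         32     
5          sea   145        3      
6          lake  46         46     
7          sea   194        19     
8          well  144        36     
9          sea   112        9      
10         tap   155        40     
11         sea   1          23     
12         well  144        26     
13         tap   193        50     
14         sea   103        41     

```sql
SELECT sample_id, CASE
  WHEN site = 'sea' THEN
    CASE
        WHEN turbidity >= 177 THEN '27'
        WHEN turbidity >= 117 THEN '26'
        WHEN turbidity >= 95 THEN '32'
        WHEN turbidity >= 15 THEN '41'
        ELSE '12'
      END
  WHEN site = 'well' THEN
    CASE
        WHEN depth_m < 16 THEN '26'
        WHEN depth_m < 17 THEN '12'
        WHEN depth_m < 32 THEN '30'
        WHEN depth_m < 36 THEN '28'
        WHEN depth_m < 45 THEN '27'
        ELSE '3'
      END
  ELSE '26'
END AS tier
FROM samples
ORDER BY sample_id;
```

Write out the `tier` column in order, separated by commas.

26, 26, 26, 26, 27, 27, 32, 26, 12, 30, 26, 32

sample_id=3: site='tap' → outer ELSE → 26
sample_id=4: site='lake' → outer ELSE → 26
sample_id=5: site='sea' → inner[turbidity >= 117] → 26
sample_id=6: site='lake' → outer ELSE → 26
sample_id=7: site='sea' → inner[turbidity >= 177] → 27
sample_id=8: site='well' → inner[depth_m < 45] → 27
sample_id=9: site='sea' → inner[turbidity >= 95] → 32
sample_id=10: site='tap' → outer ELSE → 26
sample_id=11: site='sea' → inner[ELSE] → 12
sample_id=12: site='well' → inner[depth_m < 32] → 30
sample_id=13: site='tap' → outer ELSE → 26
sample_id=14: site='sea' → inner[turbidity >= 95] → 32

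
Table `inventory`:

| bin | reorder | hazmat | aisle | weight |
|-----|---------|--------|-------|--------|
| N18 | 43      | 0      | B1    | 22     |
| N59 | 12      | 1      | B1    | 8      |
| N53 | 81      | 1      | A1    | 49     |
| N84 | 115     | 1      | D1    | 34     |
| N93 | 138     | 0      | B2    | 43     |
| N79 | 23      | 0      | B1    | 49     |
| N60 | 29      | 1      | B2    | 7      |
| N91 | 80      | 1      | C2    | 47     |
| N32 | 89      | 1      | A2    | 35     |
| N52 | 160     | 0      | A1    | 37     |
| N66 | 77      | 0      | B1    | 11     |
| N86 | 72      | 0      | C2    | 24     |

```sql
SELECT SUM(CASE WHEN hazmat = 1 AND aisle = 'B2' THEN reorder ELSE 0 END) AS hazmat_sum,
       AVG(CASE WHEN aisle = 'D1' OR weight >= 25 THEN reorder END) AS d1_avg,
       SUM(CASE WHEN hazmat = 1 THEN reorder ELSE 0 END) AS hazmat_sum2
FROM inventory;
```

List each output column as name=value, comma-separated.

[hazmat_sum: hazmat = 1 AND aisle = 'B2']
bin=N18: ✗
bin=N59: ✗
bin=N53: ✗
bin=N84: ✗
bin=N93: ✗
bin=N79: ✗
bin=N60: ✓ → 29
bin=N91: ✗
bin=N32: ✗
bin=N52: ✗
bin=N66: ✗
bin=N86: ✗
hazmat_sum = 29
—
[d1_avg: aisle = 'D1' OR weight >= 25]
bin=N18: ✗
bin=N59: ✗
bin=N53: ✓ → 81
bin=N84: ✓ → 115
bin=N93: ✓ → 138
bin=N79: ✓ → 23
bin=N60: ✗
bin=N91: ✓ → 80
bin=N32: ✓ → 89
bin=N52: ✓ → 160
bin=N66: ✗
bin=N86: ✗
d1_avg = (81 + 115 + 138 + 23 + 80 + 89 + 160) / 7 = 98
—
[hazmat_sum2: hazmat = 1]
bin=N18: ✗
bin=N59: ✓ → 12
bin=N53: ✓ → 81
bin=N84: ✓ → 115
bin=N93: ✗
bin=N79: ✗
bin=N60: ✓ → 29
bin=N91: ✓ → 80
bin=N32: ✓ → 89
bin=N52: ✗
bin=N66: ✗
bin=N86: ✗
hazmat_sum2 = 12 + 81 + 115 + 29 + 80 + 89 = 406

hazmat_sum=29, d1_avg=98, hazmat_sum2=406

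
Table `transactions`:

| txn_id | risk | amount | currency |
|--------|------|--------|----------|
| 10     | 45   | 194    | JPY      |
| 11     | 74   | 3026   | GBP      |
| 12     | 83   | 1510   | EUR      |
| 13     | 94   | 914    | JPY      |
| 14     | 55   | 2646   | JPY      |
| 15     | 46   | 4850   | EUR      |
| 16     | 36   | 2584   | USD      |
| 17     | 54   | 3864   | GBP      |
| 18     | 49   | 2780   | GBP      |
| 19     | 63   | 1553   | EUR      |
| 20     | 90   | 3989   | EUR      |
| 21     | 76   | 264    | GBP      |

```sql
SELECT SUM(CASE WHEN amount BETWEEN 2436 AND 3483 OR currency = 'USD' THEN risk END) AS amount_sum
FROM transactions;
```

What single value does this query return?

txn_id=10: ✗
txn_id=11: ✓ → 74
txn_id=12: ✗
txn_id=13: ✗
txn_id=14: ✓ → 55
txn_id=15: ✗
txn_id=16: ✓ → 36
txn_id=17: ✗
txn_id=18: ✓ → 49
txn_id=19: ✗
txn_id=20: ✗
txn_id=21: ✗
amount_sum = 74 + 55 + 36 + 49 = 214

214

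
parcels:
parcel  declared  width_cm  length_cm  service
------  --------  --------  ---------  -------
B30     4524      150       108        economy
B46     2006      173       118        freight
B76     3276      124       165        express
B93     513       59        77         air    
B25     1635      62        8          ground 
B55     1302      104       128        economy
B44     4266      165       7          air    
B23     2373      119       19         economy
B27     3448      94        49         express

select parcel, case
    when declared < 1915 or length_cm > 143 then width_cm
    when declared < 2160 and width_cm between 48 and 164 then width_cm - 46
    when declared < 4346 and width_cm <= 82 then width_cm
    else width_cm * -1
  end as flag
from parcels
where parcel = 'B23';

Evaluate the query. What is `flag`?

-119

parcel = B23: declared=2373, width_cm=119, length_cm=19, service=economy.
declared < 1915 or length_cm > 143 → false
declared < 2160 and width_cm between 48 and 164 → false
declared < 4346 and width_cm <= 82 → false
No prior WHEN matched → ELSE → -119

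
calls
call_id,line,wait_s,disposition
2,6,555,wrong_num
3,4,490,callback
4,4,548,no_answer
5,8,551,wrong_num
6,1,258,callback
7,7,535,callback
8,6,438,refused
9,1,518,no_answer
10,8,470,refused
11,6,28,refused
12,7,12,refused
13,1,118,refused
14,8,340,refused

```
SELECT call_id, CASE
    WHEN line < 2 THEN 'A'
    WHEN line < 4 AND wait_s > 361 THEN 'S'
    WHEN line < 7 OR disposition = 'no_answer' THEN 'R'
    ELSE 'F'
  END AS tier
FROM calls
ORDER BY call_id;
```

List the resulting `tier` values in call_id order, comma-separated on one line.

R, R, R, F, A, F, R, A, F, R, F, A, F

call_id=2: line < 7 OR disposition = 'no_answer' → R
call_id=3: line < 7 OR disposition = 'no_answer' → R
call_id=4: line < 7 OR disposition = 'no_answer' → R
call_id=5: ELSE → F
call_id=6: line < 2 → A
call_id=7: ELSE → F
call_id=8: line < 7 OR disposition = 'no_answer' → R
call_id=9: line < 2 → A
call_id=10: ELSE → F
call_id=11: line < 7 OR disposition = 'no_answer' → R
call_id=12: ELSE → F
call_id=13: line < 2 → A
call_id=14: ELSE → F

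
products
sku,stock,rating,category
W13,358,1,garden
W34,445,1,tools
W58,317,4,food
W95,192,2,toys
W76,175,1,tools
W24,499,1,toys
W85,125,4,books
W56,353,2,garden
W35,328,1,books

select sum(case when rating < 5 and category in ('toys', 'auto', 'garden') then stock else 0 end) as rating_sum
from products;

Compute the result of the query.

1402

sku=W13: ✓ → 358
sku=W34: ✗
sku=W58: ✗
sku=W95: ✓ → 192
sku=W76: ✗
sku=W24: ✓ → 499
sku=W85: ✗
sku=W56: ✓ → 353
sku=W35: ✗
rating_sum = 358 + 192 + 499 + 353 = 1402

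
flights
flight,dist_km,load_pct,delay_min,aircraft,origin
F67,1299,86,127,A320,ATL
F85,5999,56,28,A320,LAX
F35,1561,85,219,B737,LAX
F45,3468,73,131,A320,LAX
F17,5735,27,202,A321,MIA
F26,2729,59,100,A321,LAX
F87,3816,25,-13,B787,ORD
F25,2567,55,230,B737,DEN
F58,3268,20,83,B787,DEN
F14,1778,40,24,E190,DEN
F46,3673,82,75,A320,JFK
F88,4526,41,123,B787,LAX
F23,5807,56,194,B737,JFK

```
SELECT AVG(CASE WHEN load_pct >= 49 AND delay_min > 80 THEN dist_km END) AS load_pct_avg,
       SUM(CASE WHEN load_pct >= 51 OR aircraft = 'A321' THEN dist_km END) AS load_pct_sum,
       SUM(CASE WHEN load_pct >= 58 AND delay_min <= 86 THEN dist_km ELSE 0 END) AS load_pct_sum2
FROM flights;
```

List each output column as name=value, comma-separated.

[load_pct_avg: load_pct >= 49 AND delay_min > 80]
flight=F67: ✓ → 1299
flight=F85: ✗
flight=F35: ✓ → 1561
flight=F45: ✓ → 3468
flight=F17: ✗
flight=F26: ✓ → 2729
flight=F87: ✗
flight=F25: ✓ → 2567
flight=F58: ✗
flight=F14: ✗
flight=F46: ✗
flight=F88: ✗
flight=F23: ✓ → 5807
load_pct_avg = (1299 + 1561 + 3468 + 2729 + 2567 + 5807) / 6 = 2905.1666666667
—
[load_pct_sum: load_pct >= 51 OR aircraft = 'A321']
flight=F67: ✓ → 1299
flight=F85: ✓ → 5999
flight=F35: ✓ → 1561
flight=F45: ✓ → 3468
flight=F17: ✓ → 5735
flight=F26: ✓ → 2729
flight=F87: ✗
flight=F25: ✓ → 2567
flight=F58: ✗
flight=F14: ✗
flight=F46: ✓ → 3673
flight=F88: ✗
flight=F23: ✓ → 5807
load_pct_sum = 1299 + 5999 + 1561 + 3468 + 5735 + 2729 + 2567 + 3673 + 5807 = 32838
—
[load_pct_sum2: load_pct >= 58 AND delay_min <= 86]
flight=F67: ✗
flight=F85: ✗
flight=F35: ✗
flight=F45: ✗
flight=F17: ✗
flight=F26: ✗
flight=F87: ✗
flight=F25: ✗
flight=F58: ✗
flight=F14: ✗
flight=F46: ✓ → 3673
flight=F88: ✗
flight=F23: ✗
load_pct_sum2 = 3673

load_pct_avg=2905.1666666667, load_pct_sum=32838, load_pct_sum2=3673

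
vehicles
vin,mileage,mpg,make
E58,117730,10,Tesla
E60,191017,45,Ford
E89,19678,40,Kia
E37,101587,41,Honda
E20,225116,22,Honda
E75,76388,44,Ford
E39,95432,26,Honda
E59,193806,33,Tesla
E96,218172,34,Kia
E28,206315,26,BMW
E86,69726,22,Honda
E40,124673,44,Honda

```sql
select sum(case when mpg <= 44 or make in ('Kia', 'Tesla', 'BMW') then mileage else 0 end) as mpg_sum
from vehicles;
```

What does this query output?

1448623

vin=E58: ✓ → 117730
vin=E60: ✗
vin=E89: ✓ → 19678
vin=E37: ✓ → 101587
vin=E20: ✓ → 225116
vin=E75: ✓ → 76388
vin=E39: ✓ → 95432
vin=E59: ✓ → 193806
vin=E96: ✓ → 218172
vin=E28: ✓ → 206315
vin=E86: ✓ → 69726
vin=E40: ✓ → 124673
mpg_sum = 117730 + 19678 + 101587 + 225116 + 76388 + 95432 + 193806 + 218172 + 206315 + 69726 + 124673 = 1448623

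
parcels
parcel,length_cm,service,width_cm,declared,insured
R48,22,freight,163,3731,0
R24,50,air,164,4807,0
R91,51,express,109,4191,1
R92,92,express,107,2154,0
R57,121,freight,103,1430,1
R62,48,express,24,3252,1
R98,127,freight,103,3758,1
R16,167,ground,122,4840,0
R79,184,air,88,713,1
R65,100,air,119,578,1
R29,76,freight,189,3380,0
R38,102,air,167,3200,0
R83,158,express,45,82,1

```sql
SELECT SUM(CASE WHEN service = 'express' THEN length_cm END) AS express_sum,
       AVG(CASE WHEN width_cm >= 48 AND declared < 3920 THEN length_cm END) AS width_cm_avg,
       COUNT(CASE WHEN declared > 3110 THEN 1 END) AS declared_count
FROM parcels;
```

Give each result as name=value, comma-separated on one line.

express_sum=349, width_cm_avg=103, declared_count=8

[express_sum: service = 'express']
parcel=R48: ✗
parcel=R24: ✗
parcel=R91: ✓ → 51
parcel=R92: ✓ → 92
parcel=R57: ✗
parcel=R62: ✓ → 48
parcel=R98: ✗
parcel=R16: ✗
parcel=R79: ✗
parcel=R65: ✗
parcel=R29: ✗
parcel=R38: ✗
parcel=R83: ✓ → 158
express_sum = 51 + 92 + 48 + 158 = 349
—
[width_cm_avg: width_cm >= 48 AND declared < 3920]
parcel=R48: ✓ → 22
parcel=R24: ✗
parcel=R91: ✗
parcel=R92: ✓ → 92
parcel=R57: ✓ → 121
parcel=R62: ✗
parcel=R98: ✓ → 127
parcel=R16: ✗
parcel=R79: ✓ → 184
parcel=R65: ✓ → 100
parcel=R29: ✓ → 76
parcel=R38: ✓ → 102
parcel=R83: ✗
width_cm_avg = (22 + 92 + 121 + 127 + 184 + 100 + 76 + 102) / 8 = 103
—
[declared_count: declared > 3110]
parcel=R48: ✓ → 1
parcel=R24: ✓ → 1
parcel=R91: ✓ → 1
parcel=R92: ✗
parcel=R57: ✗
parcel=R62: ✓ → 1
parcel=R98: ✓ → 1
parcel=R16: ✓ → 1
parcel=R79: ✗
parcel=R65: ✗
parcel=R29: ✓ → 1
parcel=R38: ✓ → 1
parcel=R83: ✗
declared_count = COUNT(1, 1, 1, 1, 1, 1, 1, 1) = 8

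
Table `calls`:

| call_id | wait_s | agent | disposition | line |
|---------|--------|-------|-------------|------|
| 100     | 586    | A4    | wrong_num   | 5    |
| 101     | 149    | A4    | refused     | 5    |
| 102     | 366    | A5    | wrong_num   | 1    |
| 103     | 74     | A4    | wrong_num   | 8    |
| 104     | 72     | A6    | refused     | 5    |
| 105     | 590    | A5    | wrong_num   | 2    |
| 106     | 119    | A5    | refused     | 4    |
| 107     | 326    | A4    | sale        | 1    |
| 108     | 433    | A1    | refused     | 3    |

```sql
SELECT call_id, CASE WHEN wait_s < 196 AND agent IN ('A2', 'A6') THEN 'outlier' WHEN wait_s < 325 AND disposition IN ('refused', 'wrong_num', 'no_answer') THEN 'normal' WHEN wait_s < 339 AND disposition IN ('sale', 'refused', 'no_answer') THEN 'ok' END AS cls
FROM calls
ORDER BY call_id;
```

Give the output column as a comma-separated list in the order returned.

call_id=100: (no match → NULL) → NULL
call_id=101: wait_s < 325 AND disposition IN ('refused', 'wrong_num', 'no_answer') → normal
call_id=102: (no match → NULL) → NULL
call_id=103: wait_s < 325 AND disposition IN ('refused', 'wrong_num', 'no_answer') → normal
call_id=104: wait_s < 196 AND agent IN ('A2', 'A6') → outlier
call_id=105: (no match → NULL) → NULL
call_id=106: wait_s < 325 AND disposition IN ('refused', 'wrong_num', 'no_answer') → normal
call_id=107: wait_s < 339 AND disposition IN ('sale', 'refused', 'no_answer') → ok
call_id=108: (no match → NULL) → NULL

NULL, normal, NULL, normal, outlier, NULL, normal, ok, NULL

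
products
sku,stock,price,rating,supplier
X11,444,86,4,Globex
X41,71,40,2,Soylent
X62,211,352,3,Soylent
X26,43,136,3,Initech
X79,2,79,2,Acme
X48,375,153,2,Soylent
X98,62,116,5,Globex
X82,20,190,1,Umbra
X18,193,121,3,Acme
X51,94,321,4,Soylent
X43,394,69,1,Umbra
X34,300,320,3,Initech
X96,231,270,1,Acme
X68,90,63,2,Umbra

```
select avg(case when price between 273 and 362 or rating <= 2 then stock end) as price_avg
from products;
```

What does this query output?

178.8

sku=X11: ✗
sku=X41: ✓ → 71
sku=X62: ✓ → 211
sku=X26: ✗
sku=X79: ✓ → 2
sku=X48: ✓ → 375
sku=X98: ✗
sku=X82: ✓ → 20
sku=X18: ✗
sku=X51: ✓ → 94
sku=X43: ✓ → 394
sku=X34: ✓ → 300
sku=X96: ✓ → 231
sku=X68: ✓ → 90
price_avg = (71 + 211 + 2 + 375 + 20 + 94 + 394 + 300 + 231 + 90) / 10 = 178.8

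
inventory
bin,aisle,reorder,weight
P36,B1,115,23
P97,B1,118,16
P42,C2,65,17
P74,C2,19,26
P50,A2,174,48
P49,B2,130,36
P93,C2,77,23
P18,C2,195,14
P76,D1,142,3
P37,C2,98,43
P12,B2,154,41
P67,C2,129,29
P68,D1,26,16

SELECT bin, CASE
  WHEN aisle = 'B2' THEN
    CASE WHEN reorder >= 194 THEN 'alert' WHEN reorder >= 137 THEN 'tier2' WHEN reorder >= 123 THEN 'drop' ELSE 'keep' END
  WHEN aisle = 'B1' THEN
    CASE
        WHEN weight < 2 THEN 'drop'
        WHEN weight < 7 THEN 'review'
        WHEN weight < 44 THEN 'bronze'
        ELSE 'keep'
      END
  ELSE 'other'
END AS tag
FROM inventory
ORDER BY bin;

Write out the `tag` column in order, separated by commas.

tier2, other, bronze, other, other, drop, other, other, other, other, other, other, bronze

bin=P12: aisle='B2' → inner[reorder >= 137] → tier2
bin=P18: aisle='C2' → outer ELSE → other
bin=P36: aisle='B1' → inner[weight < 44] → bronze
bin=P37: aisle='C2' → outer ELSE → other
bin=P42: aisle='C2' → outer ELSE → other
bin=P49: aisle='B2' → inner[reorder >= 123] → drop
bin=P50: aisle='A2' → outer ELSE → other
bin=P67: aisle='C2' → outer ELSE → other
bin=P68: aisle='D1' → outer ELSE → other
bin=P74: aisle='C2' → outer ELSE → other
bin=P76: aisle='D1' → outer ELSE → other
bin=P93: aisle='C2' → outer ELSE → other
bin=P97: aisle='B1' → inner[weight < 44] → bronze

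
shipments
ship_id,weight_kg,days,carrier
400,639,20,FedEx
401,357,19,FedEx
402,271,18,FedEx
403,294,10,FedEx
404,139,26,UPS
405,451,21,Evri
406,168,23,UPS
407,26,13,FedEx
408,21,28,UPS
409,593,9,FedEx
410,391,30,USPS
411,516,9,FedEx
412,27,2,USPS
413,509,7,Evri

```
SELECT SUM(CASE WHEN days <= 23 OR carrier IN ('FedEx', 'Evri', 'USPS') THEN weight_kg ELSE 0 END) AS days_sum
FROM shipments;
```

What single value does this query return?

4242

ship_id=400: ✓ → 639
ship_id=401: ✓ → 357
ship_id=402: ✓ → 271
ship_id=403: ✓ → 294
ship_id=404: ✗
ship_id=405: ✓ → 451
ship_id=406: ✓ → 168
ship_id=407: ✓ → 26
ship_id=408: ✗
ship_id=409: ✓ → 593
ship_id=410: ✓ → 391
ship_id=411: ✓ → 516
ship_id=412: ✓ → 27
ship_id=413: ✓ → 509
days_sum = 639 + 357 + 271 + 294 + 451 + 168 + 26 + 593 + 391 + 516 + 27 + 509 = 4242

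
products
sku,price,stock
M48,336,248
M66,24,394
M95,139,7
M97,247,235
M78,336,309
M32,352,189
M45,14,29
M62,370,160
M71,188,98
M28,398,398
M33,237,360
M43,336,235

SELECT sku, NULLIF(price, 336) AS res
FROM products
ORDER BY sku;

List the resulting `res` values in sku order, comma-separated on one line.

398, 352, 237, NULL, 14, NULL, 370, 24, 188, NULL, 139, 247

sku=M28: price=398 vs 336: differ → 398
sku=M32: price=352 vs 336: differ → 352
sku=M33: price=237 vs 336: differ → 237
sku=M43: price=336 vs 336: equal → NULL
sku=M45: price=14 vs 336: differ → 14
sku=M48: price=336 vs 336: equal → NULL
sku=M62: price=370 vs 336: differ → 370
sku=M66: price=24 vs 336: differ → 24
sku=M71: price=188 vs 336: differ → 188
sku=M78: price=336 vs 336: equal → NULL
sku=M95: price=139 vs 336: differ → 139
sku=M97: price=247 vs 336: differ → 247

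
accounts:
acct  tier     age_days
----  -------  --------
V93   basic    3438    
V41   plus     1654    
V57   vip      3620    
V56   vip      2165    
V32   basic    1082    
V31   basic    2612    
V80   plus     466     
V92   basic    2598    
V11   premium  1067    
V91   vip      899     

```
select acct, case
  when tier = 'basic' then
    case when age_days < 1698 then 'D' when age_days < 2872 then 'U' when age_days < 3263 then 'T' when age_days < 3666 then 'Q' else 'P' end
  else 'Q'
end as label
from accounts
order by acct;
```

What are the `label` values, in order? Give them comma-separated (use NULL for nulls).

Q, U, D, Q, Q, Q, Q, Q, U, Q

acct=V11: tier='premium' → outer ELSE → Q
acct=V31: tier='basic' → inner[age_days < 2872] → U
acct=V32: tier='basic' → inner[age_days < 1698] → D
acct=V41: tier='plus' → outer ELSE → Q
acct=V56: tier='vip' → outer ELSE → Q
acct=V57: tier='vip' → outer ELSE → Q
acct=V80: tier='plus' → outer ELSE → Q
acct=V91: tier='vip' → outer ELSE → Q
acct=V92: tier='basic' → inner[age_days < 2872] → U
acct=V93: tier='basic' → inner[age_days < 3666] → Q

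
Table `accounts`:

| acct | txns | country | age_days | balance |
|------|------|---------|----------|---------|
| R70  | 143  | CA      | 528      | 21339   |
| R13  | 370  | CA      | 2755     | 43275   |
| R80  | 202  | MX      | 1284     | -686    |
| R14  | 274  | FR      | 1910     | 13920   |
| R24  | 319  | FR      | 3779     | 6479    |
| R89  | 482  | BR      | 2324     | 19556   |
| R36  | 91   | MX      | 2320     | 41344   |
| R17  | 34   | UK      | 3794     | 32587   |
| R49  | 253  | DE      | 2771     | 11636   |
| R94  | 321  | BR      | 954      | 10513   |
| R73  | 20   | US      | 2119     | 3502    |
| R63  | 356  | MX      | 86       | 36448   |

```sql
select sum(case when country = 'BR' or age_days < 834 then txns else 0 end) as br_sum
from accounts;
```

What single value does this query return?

acct=R70: ✓ → 143
acct=R13: ✗
acct=R80: ✗
acct=R14: ✗
acct=R24: ✗
acct=R89: ✓ → 482
acct=R36: ✗
acct=R17: ✗
acct=R49: ✗
acct=R94: ✓ → 321
acct=R73: ✗
acct=R63: ✓ → 356
br_sum = 143 + 482 + 321 + 356 = 1302

1302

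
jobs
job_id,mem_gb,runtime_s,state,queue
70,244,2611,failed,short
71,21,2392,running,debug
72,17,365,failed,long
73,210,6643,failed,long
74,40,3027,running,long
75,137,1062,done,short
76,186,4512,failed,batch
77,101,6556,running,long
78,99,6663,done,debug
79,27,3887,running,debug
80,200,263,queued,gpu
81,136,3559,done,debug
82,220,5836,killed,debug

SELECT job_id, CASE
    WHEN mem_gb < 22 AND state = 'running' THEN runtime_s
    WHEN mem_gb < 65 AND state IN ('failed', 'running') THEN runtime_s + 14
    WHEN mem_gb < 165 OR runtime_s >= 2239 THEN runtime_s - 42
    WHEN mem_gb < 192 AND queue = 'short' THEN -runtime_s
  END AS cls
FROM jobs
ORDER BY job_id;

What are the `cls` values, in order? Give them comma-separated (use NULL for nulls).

2569, 2392, 379, 6601, 3041, 1020, 4470, 6514, 6621, 3901, NULL, 3517, 5794

job_id=70: mem_gb < 165 OR runtime_s >= 2239 → 2569
job_id=71: mem_gb < 22 AND state = 'running' → 2392
job_id=72: mem_gb < 65 AND state IN ('failed', 'running') → 379
job_id=73: mem_gb < 165 OR runtime_s >= 2239 → 6601
job_id=74: mem_gb < 65 AND state IN ('failed', 'running') → 3041
job_id=75: mem_gb < 165 OR runtime_s >= 2239 → 1020
job_id=76: mem_gb < 165 OR runtime_s >= 2239 → 4470
job_id=77: mem_gb < 165 OR runtime_s >= 2239 → 6514
job_id=78: mem_gb < 165 OR runtime_s >= 2239 → 6621
job_id=79: mem_gb < 65 AND state IN ('failed', 'running') → 3901
job_id=80: (no match → NULL) → NULL
job_id=81: mem_gb < 165 OR runtime_s >= 2239 → 3517
job_id=82: mem_gb < 165 OR runtime_s >= 2239 → 5794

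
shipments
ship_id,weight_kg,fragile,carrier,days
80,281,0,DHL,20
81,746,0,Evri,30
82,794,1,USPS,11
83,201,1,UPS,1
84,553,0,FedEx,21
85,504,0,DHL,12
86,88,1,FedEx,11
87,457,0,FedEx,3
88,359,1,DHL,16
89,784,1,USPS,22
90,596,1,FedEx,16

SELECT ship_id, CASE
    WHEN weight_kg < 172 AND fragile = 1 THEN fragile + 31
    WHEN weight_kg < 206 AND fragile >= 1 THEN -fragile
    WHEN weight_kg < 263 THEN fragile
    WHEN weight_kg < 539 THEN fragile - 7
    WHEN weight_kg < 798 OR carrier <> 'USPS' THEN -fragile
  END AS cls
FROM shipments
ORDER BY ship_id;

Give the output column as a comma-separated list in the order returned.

-7, 0, -1, -1, 0, -7, 32, -7, -6, -1, -1

ship_id=80: weight_kg < 539 → -7
ship_id=81: weight_kg < 798 OR carrier <> 'USPS' → 0
ship_id=82: weight_kg < 798 OR carrier <> 'USPS' → -1
ship_id=83: weight_kg < 206 AND fragile >= 1 → -1
ship_id=84: weight_kg < 798 OR carrier <> 'USPS' → 0
ship_id=85: weight_kg < 539 → -7
ship_id=86: weight_kg < 172 AND fragile = 1 → 32
ship_id=87: weight_kg < 539 → -7
ship_id=88: weight_kg < 539 → -6
ship_id=89: weight_kg < 798 OR carrier <> 'USPS' → -1
ship_id=90: weight_kg < 798 OR carrier <> 'USPS' → -1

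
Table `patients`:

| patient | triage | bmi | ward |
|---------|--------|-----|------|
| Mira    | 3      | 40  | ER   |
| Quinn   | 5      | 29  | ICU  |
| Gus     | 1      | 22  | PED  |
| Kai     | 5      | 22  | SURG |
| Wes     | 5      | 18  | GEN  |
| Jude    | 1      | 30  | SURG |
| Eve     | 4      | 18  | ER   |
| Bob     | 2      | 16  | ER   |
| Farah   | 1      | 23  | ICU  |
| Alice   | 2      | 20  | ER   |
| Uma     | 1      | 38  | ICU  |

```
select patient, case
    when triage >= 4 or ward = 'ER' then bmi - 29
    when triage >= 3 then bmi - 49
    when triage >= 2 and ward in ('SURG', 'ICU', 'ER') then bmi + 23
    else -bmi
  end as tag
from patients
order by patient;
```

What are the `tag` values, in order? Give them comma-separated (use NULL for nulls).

patient=Alice: triage >= 4 or ward = 'ER' → -9
patient=Bob: triage >= 4 or ward = 'ER' → -13
patient=Eve: triage >= 4 or ward = 'ER' → -11
patient=Farah: ELSE → -23
patient=Gus: ELSE → -22
patient=Jude: ELSE → -30
patient=Kai: triage >= 4 or ward = 'ER' → -7
patient=Mira: triage >= 4 or ward = 'ER' → 11
patient=Quinn: triage >= 4 or ward = 'ER' → 0
patient=Uma: ELSE → -38
patient=Wes: triage >= 4 or ward = 'ER' → -11

-9, -13, -11, -23, -22, -30, -7, 11, 0, -38, -11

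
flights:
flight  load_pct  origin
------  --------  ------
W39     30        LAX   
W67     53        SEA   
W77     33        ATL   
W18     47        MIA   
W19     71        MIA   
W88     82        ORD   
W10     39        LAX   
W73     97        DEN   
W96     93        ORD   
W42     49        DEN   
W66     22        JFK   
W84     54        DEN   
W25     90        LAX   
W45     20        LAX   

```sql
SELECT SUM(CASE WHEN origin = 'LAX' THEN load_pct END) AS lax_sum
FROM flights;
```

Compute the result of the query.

flight=W39: ✓ → 30
flight=W67: ✗
flight=W77: ✗
flight=W18: ✗
flight=W19: ✗
flight=W88: ✗
flight=W10: ✓ → 39
flight=W73: ✗
flight=W96: ✗
flight=W42: ✗
flight=W66: ✗
flight=W84: ✗
flight=W25: ✓ → 90
flight=W45: ✓ → 20
lax_sum = 30 + 39 + 90 + 20 = 179

179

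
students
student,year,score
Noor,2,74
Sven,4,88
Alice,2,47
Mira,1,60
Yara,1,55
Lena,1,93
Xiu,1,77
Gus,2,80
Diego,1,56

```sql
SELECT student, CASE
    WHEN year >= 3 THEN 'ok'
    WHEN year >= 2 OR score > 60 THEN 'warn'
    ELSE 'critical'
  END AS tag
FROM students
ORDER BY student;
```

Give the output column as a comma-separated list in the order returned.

student=Alice: year >= 2 OR score > 60 → warn
student=Diego: ELSE → critical
student=Gus: year >= 2 OR score > 60 → warn
student=Lena: year >= 2 OR score > 60 → warn
student=Mira: ELSE → critical
student=Noor: year >= 2 OR score > 60 → warn
student=Sven: year >= 3 → ok
student=Xiu: year >= 2 OR score > 60 → warn
student=Yara: ELSE → critical

warn, critical, warn, warn, critical, warn, ok, warn, critical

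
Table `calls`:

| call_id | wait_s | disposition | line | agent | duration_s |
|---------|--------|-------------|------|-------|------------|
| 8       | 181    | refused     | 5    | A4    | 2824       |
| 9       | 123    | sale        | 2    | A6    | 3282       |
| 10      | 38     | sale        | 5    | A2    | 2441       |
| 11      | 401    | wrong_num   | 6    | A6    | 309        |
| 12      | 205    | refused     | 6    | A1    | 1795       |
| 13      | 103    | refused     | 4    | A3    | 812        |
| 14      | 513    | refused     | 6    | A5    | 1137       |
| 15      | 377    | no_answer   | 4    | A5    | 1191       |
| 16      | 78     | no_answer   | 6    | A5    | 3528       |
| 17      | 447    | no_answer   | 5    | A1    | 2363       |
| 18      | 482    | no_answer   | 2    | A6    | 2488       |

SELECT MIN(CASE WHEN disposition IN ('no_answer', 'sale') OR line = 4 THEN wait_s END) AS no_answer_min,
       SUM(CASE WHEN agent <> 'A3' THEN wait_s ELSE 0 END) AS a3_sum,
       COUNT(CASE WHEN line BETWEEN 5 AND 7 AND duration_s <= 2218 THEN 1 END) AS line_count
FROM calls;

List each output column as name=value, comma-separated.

[no_answer_min: disposition IN ('no_answer', 'sale') OR line = 4]
call_id=8: ✗
call_id=9: ✓ → 123
call_id=10: ✓ → 38
call_id=11: ✗
call_id=12: ✗
call_id=13: ✓ → 103
call_id=14: ✗
call_id=15: ✓ → 377
call_id=16: ✓ → 78
call_id=17: ✓ → 447
call_id=18: ✓ → 482
no_answer_min = MIN(123, 38, 103, 377, 78, 447, 482) = 38
—
[a3_sum: agent <> 'A3']
call_id=8: ✓ → 181
call_id=9: ✓ → 123
call_id=10: ✓ → 38
call_id=11: ✓ → 401
call_id=12: ✓ → 205
call_id=13: ✗
call_id=14: ✓ → 513
call_id=15: ✓ → 377
call_id=16: ✓ → 78
call_id=17: ✓ → 447
call_id=18: ✓ → 482
a3_sum = 181 + 123 + 38 + 401 + 205 + 513 + 377 + 78 + 447 + 482 = 2845
—
[line_count: line BETWEEN 5 AND 7 AND duration_s <= 2218]
call_id=8: ✗
call_id=9: ✗
call_id=10: ✗
call_id=11: ✓ → 1
call_id=12: ✓ → 1
call_id=13: ✗
call_id=14: ✓ → 1
call_id=15: ✗
call_id=16: ✗
call_id=17: ✗
call_id=18: ✗
line_count = COUNT(1, 1, 1) = 3

no_answer_min=38, a3_sum=2845, line_count=3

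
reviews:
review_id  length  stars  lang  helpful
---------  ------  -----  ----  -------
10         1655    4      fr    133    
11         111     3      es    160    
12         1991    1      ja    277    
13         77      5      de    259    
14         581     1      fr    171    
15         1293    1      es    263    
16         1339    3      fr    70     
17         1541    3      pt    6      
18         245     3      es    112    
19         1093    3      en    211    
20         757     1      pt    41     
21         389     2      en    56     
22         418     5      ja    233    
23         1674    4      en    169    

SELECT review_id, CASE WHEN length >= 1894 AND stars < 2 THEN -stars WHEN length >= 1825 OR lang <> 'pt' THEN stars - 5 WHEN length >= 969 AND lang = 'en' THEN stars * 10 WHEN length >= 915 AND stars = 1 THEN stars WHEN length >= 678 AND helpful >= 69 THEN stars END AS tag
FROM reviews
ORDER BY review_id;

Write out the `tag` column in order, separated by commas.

-1, -2, -1, 0, -4, -4, -2, NULL, -2, -2, NULL, -3, 0, -1

review_id=10: length >= 1825 OR lang <> 'pt' → -1
review_id=11: length >= 1825 OR lang <> 'pt' → -2
review_id=12: length >= 1894 AND stars < 2 → -1
review_id=13: length >= 1825 OR lang <> 'pt' → 0
review_id=14: length >= 1825 OR lang <> 'pt' → -4
review_id=15: length >= 1825 OR lang <> 'pt' → -4
review_id=16: length >= 1825 OR lang <> 'pt' → -2
review_id=17: (no match → NULL) → NULL
review_id=18: length >= 1825 OR lang <> 'pt' → -2
review_id=19: length >= 1825 OR lang <> 'pt' → -2
review_id=20: (no match → NULL) → NULL
review_id=21: length >= 1825 OR lang <> 'pt' → -3
review_id=22: length >= 1825 OR lang <> 'pt' → 0
review_id=23: length >= 1825 OR lang <> 'pt' → -1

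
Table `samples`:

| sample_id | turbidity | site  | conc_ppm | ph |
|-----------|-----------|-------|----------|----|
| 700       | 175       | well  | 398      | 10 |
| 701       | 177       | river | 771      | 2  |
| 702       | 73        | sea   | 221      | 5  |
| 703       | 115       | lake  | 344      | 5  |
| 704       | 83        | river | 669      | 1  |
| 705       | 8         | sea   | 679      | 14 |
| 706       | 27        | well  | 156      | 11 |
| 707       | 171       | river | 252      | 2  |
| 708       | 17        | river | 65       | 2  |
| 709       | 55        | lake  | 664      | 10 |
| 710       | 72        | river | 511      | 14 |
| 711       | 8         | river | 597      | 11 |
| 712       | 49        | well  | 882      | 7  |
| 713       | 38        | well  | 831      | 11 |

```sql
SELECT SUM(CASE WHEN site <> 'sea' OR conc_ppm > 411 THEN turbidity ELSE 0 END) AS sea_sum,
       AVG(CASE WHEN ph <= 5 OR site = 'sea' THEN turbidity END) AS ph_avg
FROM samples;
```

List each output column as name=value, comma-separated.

sea_sum=995, ph_avg=92

[sea_sum: site <> 'sea' OR conc_ppm > 411]
sample_id=700: ✓ → 175
sample_id=701: ✓ → 177
sample_id=702: ✗
sample_id=703: ✓ → 115
sample_id=704: ✓ → 83
sample_id=705: ✓ → 8
sample_id=706: ✓ → 27
sample_id=707: ✓ → 171
sample_id=708: ✓ → 17
sample_id=709: ✓ → 55
sample_id=710: ✓ → 72
sample_id=711: ✓ → 8
sample_id=712: ✓ → 49
sample_id=713: ✓ → 38
sea_sum = 175 + 177 + 115 + 83 + 8 + 27 + 171 + 17 + 55 + 72 + 8 + 49 + 38 = 995
—
[ph_avg: ph <= 5 OR site = 'sea']
sample_id=700: ✗
sample_id=701: ✓ → 177
sample_id=702: ✓ → 73
sample_id=703: ✓ → 115
sample_id=704: ✓ → 83
sample_id=705: ✓ → 8
sample_id=706: ✗
sample_id=707: ✓ → 171
sample_id=708: ✓ → 17
sample_id=709: ✗
sample_id=710: ✗
sample_id=711: ✗
sample_id=712: ✗
sample_id=713: ✗
ph_avg = (177 + 73 + 115 + 83 + 8 + 171 + 17) / 7 = 92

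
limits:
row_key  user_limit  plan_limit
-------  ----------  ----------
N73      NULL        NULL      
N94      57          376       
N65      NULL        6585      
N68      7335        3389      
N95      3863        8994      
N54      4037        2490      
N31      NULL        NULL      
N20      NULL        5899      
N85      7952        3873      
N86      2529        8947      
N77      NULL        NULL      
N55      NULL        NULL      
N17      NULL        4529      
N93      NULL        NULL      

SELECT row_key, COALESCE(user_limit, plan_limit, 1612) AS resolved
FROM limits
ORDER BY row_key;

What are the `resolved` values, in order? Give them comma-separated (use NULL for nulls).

4529, 5899, 1612, 4037, 1612, 6585, 7335, 1612, 1612, 7952, 2529, 1612, 57, 3863

row_key=N17: user_limit=NULL, plan_limit=4529 → 4529
row_key=N20: user_limit=NULL, plan_limit=5899 → 5899
row_key=N31: user_limit=NULL, plan_limit=NULL, → literal 1612 → 1612
row_key=N54: user_limit=4037 → 4037
row_key=N55: user_limit=NULL, plan_limit=NULL, → literal 1612 → 1612
row_key=N65: user_limit=NULL, plan_limit=6585 → 6585
row_key=N68: user_limit=7335 → 7335
row_key=N73: user_limit=NULL, plan_limit=NULL, → literal 1612 → 1612
row_key=N77: user_limit=NULL, plan_limit=NULL, → literal 1612 → 1612
row_key=N85: user_limit=7952 → 7952
row_key=N86: user_limit=2529 → 2529
row_key=N93: user_limit=NULL, plan_limit=NULL, → literal 1612 → 1612
row_key=N94: user_limit=57 → 57
row_key=N95: user_limit=3863 → 3863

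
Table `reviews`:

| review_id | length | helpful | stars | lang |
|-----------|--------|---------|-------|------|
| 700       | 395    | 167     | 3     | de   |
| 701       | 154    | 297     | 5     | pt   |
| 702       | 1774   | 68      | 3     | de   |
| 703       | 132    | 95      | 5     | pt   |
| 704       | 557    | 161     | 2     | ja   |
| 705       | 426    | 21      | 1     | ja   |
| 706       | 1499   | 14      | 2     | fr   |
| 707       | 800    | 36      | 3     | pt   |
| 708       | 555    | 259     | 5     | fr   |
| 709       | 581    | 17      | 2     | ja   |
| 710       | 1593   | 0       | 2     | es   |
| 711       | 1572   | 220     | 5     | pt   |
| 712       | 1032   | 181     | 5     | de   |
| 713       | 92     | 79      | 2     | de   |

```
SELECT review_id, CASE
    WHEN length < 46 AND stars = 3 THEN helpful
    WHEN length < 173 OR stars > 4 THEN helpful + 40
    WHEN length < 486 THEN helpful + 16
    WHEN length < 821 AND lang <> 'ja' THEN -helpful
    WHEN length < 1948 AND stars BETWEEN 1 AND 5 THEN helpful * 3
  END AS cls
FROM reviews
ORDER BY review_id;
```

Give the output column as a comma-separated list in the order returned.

review_id=700: length < 486 → 183
review_id=701: length < 173 OR stars > 4 → 337
review_id=702: length < 1948 AND stars BETWEEN 1 AND 5 → 204
review_id=703: length < 173 OR stars > 4 → 135
review_id=704: length < 1948 AND stars BETWEEN 1 AND 5 → 483
review_id=705: length < 486 → 37
review_id=706: length < 1948 AND stars BETWEEN 1 AND 5 → 42
review_id=707: length < 821 AND lang <> 'ja' → -36
review_id=708: length < 173 OR stars > 4 → 299
review_id=709: length < 1948 AND stars BETWEEN 1 AND 5 → 51
review_id=710: length < 1948 AND stars BETWEEN 1 AND 5 → 0
review_id=711: length < 173 OR stars > 4 → 260
review_id=712: length < 173 OR stars > 4 → 221
review_id=713: length < 173 OR stars > 4 → 119

183, 337, 204, 135, 483, 37, 42, -36, 299, 51, 0, 260, 221, 119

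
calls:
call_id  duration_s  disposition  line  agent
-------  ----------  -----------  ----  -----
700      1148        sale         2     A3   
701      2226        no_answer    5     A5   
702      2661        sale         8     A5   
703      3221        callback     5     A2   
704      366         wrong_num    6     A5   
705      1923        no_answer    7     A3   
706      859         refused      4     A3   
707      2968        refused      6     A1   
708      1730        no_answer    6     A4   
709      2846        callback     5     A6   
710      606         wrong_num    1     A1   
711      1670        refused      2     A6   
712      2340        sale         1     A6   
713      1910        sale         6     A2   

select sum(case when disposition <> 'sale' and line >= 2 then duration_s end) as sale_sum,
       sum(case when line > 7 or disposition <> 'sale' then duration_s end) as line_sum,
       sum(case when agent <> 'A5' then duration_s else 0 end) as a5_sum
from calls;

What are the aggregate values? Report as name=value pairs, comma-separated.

[sale_sum: disposition <> 'sale' and line >= 2]
call_id=700: ✗
call_id=701: ✓ → 2226
call_id=702: ✗
call_id=703: ✓ → 3221
call_id=704: ✓ → 366
call_id=705: ✓ → 1923
call_id=706: ✓ → 859
call_id=707: ✓ → 2968
call_id=708: ✓ → 1730
call_id=709: ✓ → 2846
call_id=710: ✗
call_id=711: ✓ → 1670
call_id=712: ✗
call_id=713: ✗
sale_sum = 2226 + 3221 + 366 + 1923 + 859 + 2968 + 1730 + 2846 + 1670 = 17809
—
[line_sum: line > 7 or disposition <> 'sale']
call_id=700: ✗
call_id=701: ✓ → 2226
call_id=702: ✓ → 2661
call_id=703: ✓ → 3221
call_id=704: ✓ → 366
call_id=705: ✓ → 1923
call_id=706: ✓ → 859
call_id=707: ✓ → 2968
call_id=708: ✓ → 1730
call_id=709: ✓ → 2846
call_id=710: ✓ → 606
call_id=711: ✓ → 1670
call_id=712: ✗
call_id=713: ✗
line_sum = 2226 + 2661 + 3221 + 366 + 1923 + 859 + 2968 + 1730 + 2846 + 606 + 1670 = 21076
—
[a5_sum: agent <> 'A5']
call_id=700: ✓ → 1148
call_id=701: ✗
call_id=702: ✗
call_id=703: ✓ → 3221
call_id=704: ✗
call_id=705: ✓ → 1923
call_id=706: ✓ → 859
call_id=707: ✓ → 2968
call_id=708: ✓ → 1730
call_id=709: ✓ → 2846
call_id=710: ✓ → 606
call_id=711: ✓ → 1670
call_id=712: ✓ → 2340
call_id=713: ✓ → 1910
a5_sum = 1148 + 3221 + 1923 + 859 + 2968 + 1730 + 2846 + 606 + 1670 + 2340 + 1910 = 21221

sale_sum=17809, line_sum=21076, a5_sum=21221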